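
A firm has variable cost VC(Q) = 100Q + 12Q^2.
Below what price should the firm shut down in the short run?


AVC(Q) = VC(Q)/Q = 100 + 12Q
AVC is increasing in Q, so minimum AVC is at Q -> 0+.
Min AVC = 100
The firm should shut down if P < 100.

100


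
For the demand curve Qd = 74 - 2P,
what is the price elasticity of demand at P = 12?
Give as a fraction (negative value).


dQ/dP = -2
At P = 12: Q = 74 - 2*12 = 50
E = (dQ/dP)(P/Q) = (-2)(12/50) = -12/25

-12/25


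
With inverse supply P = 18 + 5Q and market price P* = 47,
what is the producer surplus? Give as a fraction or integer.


Minimum supply price (at Q=0): P_min = 18
Quantity supplied at P* = 47:
Q* = (47 - 18)/5 = 29/5
PS = (1/2) * Q* * (P* - P_min)
PS = (1/2) * 29/5 * (47 - 18)
PS = (1/2) * 29/5 * 29 = 841/10

841/10


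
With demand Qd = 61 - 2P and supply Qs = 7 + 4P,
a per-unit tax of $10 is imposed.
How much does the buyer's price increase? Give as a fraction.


With a per-unit tax, the buyer's price increase depends on relative slopes.
Supply slope: d = 4, Demand slope: b = 2
Buyer's price increase = d * tax / (b + d)
= 4 * 10 / (2 + 4)
= 40 / 6 = 20/3

20/3


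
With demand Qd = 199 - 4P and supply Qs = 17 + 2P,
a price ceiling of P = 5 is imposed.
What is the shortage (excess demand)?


At P = 5:
Qd = 199 - 4*5 = 179
Qs = 17 + 2*5 = 27
Shortage = Qd - Qs = 179 - 27 = 152

152


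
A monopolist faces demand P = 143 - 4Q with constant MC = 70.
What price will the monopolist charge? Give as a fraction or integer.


MR = 143 - 8Q
Set MR = MC: 143 - 8Q = 70
Q* = 73/8
Substitute into demand:
P* = 143 - 4*73/8 = 213/2

213/2


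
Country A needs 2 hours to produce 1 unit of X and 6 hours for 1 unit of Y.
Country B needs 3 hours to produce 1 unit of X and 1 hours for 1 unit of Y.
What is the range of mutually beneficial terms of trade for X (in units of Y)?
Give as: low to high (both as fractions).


Opportunity cost of X for Country A = hours_X / hours_Y = 2/6 = 1/3 units of Y
Opportunity cost of X for Country B = hours_X / hours_Y = 3/1 = 3 units of Y
Terms of trade must be between the two opportunity costs.
Range: 1/3 to 3

1/3 to 3


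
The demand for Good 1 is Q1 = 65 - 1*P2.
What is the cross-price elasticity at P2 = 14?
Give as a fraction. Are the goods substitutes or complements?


dQ1/dP2 = -1
At P2 = 14: Q1 = 65 - 1*14 = 51
Exy = (dQ1/dP2)(P2/Q1) = -1 * 14 / 51 = -14/51
Since Exy < 0, the goods are complements.

-14/51 (complements)


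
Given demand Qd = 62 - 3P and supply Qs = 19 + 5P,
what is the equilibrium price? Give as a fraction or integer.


At equilibrium, Qd = Qs.
62 - 3P = 19 + 5P
62 - 19 = 3P + 5P
43 = 8P
P* = 43/8 = 43/8

43/8


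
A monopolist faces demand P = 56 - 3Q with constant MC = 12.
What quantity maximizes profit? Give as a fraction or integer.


TR = P*Q = (56 - 3Q)Q = 56Q - 3Q^2
MR = dTR/dQ = 56 - 6Q
Set MR = MC:
56 - 6Q = 12
44 = 6Q
Q* = 44/6 = 22/3

22/3


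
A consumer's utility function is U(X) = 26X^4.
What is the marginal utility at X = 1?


MU = dU/dX = 26*4*X^(4-1)
MU = 104*X^3
At X = 1:
MU = 104 * 1^3
MU = 104 * 1 = 104

104


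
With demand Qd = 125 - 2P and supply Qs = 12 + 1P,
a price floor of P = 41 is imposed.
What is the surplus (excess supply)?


At P = 41:
Qd = 125 - 2*41 = 43
Qs = 12 + 1*41 = 53
Surplus = Qs - Qd = 53 - 43 = 10

10


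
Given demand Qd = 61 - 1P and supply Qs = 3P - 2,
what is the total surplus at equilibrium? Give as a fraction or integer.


Find equilibrium: 61 - 1P = 3P - 2
61 + 2 = 4P
P* = 63/4 = 63/4
Q* = 3*63/4 - 2 = 181/4
Inverse demand: P = 61 - Q/1, so P_max = 61
Inverse supply: P = 2/3 + Q/3, so P_min = 2/3
CS = (1/2) * 181/4 * (61 - 63/4) = 32761/32
PS = (1/2) * 181/4 * (63/4 - 2/3) = 32761/96
TS = CS + PS = 32761/32 + 32761/96 = 32761/24

32761/24


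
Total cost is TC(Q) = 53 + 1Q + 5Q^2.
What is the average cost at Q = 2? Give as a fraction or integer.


TC(2) = 53 + 1*2 + 5*2^2
TC(2) = 53 + 2 + 20 = 75
AC = TC/Q = 75/2 = 75/2

75/2


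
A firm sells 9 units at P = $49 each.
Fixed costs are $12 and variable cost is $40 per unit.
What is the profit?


Total Revenue = P * Q = 49 * 9 = $441
Total Cost = FC + VC*Q = 12 + 40*9 = $372
Profit = TR - TC = 441 - 372 = $69

$69


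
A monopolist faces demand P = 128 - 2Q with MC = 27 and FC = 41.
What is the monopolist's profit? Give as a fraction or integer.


MR = MC: 128 - 4Q = 27
Q* = 101/4
P* = 128 - 2*101/4 = 155/2
Profit = (P* - MC)*Q* - FC
= (155/2 - 27)*101/4 - 41
= 101/2*101/4 - 41
= 10201/8 - 41 = 9873/8

9873/8


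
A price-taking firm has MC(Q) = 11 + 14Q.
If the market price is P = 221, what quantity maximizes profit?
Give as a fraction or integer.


In perfect competition, profit is maximized where P = MC.
221 = 11 + 14Q
210 = 14Q
Q* = 210/14 = 15

15


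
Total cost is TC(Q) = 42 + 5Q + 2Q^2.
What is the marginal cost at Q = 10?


MC = dTC/dQ = 5 + 2*2*Q
At Q = 10:
MC = 5 + 4*10
MC = 5 + 40 = 45

45


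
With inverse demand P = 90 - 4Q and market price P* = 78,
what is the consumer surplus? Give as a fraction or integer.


Maximum willingness to pay (at Q=0): P_max = 90
Quantity demanded at P* = 78:
Q* = (90 - 78)/4 = 3
CS = (1/2) * Q* * (P_max - P*)
CS = (1/2) * 3 * (90 - 78)
CS = (1/2) * 3 * 12 = 18

18


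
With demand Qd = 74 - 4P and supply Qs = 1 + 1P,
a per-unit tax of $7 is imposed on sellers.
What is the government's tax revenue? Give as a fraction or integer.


With tax on sellers, new supply: Qs' = 1 + 1(P - 7)
= 1P - 6
New equilibrium quantity:
Q_new = 10
Tax revenue = tax * Q_new = 7 * 10 = 70

70


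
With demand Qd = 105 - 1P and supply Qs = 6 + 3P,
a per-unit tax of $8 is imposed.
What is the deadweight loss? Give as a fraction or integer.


Pre-tax equilibrium quantity: Q* = 321/4
Post-tax equilibrium quantity: Q_tax = 297/4
Reduction in quantity: Q* - Q_tax = 6
DWL = (1/2) * tax * (Q* - Q_tax)
DWL = (1/2) * 8 * 6 = 24

24


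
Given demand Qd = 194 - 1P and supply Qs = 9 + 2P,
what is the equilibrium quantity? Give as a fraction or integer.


First find equilibrium price:
194 - 1P = 9 + 2P
P* = 185/3 = 185/3
Then substitute into demand:
Q* = 194 - 1 * 185/3 = 397/3

397/3


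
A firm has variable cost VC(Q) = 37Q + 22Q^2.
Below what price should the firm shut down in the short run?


AVC(Q) = VC(Q)/Q = 37 + 22Q
AVC is increasing in Q, so minimum AVC is at Q -> 0+.
Min AVC = 37
The firm should shut down if P < 37.

37


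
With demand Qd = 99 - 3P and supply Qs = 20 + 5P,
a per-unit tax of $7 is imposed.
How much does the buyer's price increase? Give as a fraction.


With a per-unit tax, the buyer's price increase depends on relative slopes.
Supply slope: d = 5, Demand slope: b = 3
Buyer's price increase = d * tax / (b + d)
= 5 * 7 / (3 + 5)
= 35 / 8 = 35/8

35/8


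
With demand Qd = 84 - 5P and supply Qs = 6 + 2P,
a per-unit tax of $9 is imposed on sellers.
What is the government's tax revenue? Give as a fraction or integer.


With tax on sellers, new supply: Qs' = 6 + 2(P - 9)
= 2P - 12
New equilibrium quantity:
Q_new = 108/7
Tax revenue = tax * Q_new = 9 * 108/7 = 972/7

972/7


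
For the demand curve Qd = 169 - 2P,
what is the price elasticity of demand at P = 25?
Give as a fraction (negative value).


dQ/dP = -2
At P = 25: Q = 169 - 2*25 = 119
E = (dQ/dP)(P/Q) = (-2)(25/119) = -50/119

-50/119


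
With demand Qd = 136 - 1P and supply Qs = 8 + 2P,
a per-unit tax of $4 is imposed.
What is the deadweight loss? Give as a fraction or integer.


Pre-tax equilibrium quantity: Q* = 280/3
Post-tax equilibrium quantity: Q_tax = 272/3
Reduction in quantity: Q* - Q_tax = 8/3
DWL = (1/2) * tax * (Q* - Q_tax)
DWL = (1/2) * 4 * 8/3 = 16/3

16/3


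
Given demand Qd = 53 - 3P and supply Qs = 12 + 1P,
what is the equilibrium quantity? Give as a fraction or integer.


First find equilibrium price:
53 - 3P = 12 + 1P
P* = 41/4 = 41/4
Then substitute into demand:
Q* = 53 - 3 * 41/4 = 89/4

89/4


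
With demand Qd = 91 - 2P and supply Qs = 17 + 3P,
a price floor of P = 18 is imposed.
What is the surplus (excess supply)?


At P = 18:
Qd = 91 - 2*18 = 55
Qs = 17 + 3*18 = 71
Surplus = Qs - Qd = 71 - 55 = 16

16


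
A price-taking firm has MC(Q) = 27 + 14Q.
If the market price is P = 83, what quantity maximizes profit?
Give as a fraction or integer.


In perfect competition, profit is maximized where P = MC.
83 = 27 + 14Q
56 = 14Q
Q* = 56/14 = 4

4


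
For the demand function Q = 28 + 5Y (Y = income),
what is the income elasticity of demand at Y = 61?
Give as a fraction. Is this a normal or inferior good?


dQ/dY = 5
At Y = 61: Q = 28 + 5*61 = 333
Ey = (dQ/dY)(Y/Q) = 5 * 61 / 333 = 305/333
Since Ey > 0, this is a normal good.

305/333 (normal good)


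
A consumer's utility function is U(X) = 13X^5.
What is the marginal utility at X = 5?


MU = dU/dX = 13*5*X^(5-1)
MU = 65*X^4
At X = 5:
MU = 65 * 5^4
MU = 65 * 625 = 40625

40625


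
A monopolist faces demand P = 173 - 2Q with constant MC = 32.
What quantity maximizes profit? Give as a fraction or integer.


TR = P*Q = (173 - 2Q)Q = 173Q - 2Q^2
MR = dTR/dQ = 173 - 4Q
Set MR = MC:
173 - 4Q = 32
141 = 4Q
Q* = 141/4 = 141/4

141/4


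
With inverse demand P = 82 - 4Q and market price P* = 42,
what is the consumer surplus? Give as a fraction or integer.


Maximum willingness to pay (at Q=0): P_max = 82
Quantity demanded at P* = 42:
Q* = (82 - 42)/4 = 10
CS = (1/2) * Q* * (P_max - P*)
CS = (1/2) * 10 * (82 - 42)
CS = (1/2) * 10 * 40 = 200

200


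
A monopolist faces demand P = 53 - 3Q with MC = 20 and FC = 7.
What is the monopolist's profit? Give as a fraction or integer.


MR = MC: 53 - 6Q = 20
Q* = 11/2
P* = 53 - 3*11/2 = 73/2
Profit = (P* - MC)*Q* - FC
= (73/2 - 20)*11/2 - 7
= 33/2*11/2 - 7
= 363/4 - 7 = 335/4

335/4


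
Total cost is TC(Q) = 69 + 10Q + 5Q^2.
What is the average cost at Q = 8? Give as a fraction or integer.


TC(8) = 69 + 10*8 + 5*8^2
TC(8) = 69 + 80 + 320 = 469
AC = TC/Q = 469/8 = 469/8

469/8


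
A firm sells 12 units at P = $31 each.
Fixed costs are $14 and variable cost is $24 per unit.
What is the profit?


Total Revenue = P * Q = 31 * 12 = $372
Total Cost = FC + VC*Q = 14 + 24*12 = $302
Profit = TR - TC = 372 - 302 = $70

$70


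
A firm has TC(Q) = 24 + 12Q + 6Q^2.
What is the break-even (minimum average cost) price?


AC(Q) = 24/Q + 12 + 6Q
To minimize: dAC/dQ = -24/Q^2 + 6 = 0
Q^2 = 24/6 = 4
Q* = 2
Min AC = 24/2 + 12 + 6*2
Min AC = 12 + 12 + 12 = 36

36


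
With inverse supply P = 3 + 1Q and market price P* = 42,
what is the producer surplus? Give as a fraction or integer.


Minimum supply price (at Q=0): P_min = 3
Quantity supplied at P* = 42:
Q* = (42 - 3)/1 = 39
PS = (1/2) * Q* * (P* - P_min)
PS = (1/2) * 39 * (42 - 3)
PS = (1/2) * 39 * 39 = 1521/2

1521/2


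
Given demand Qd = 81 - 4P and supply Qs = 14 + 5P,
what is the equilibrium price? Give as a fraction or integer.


At equilibrium, Qd = Qs.
81 - 4P = 14 + 5P
81 - 14 = 4P + 5P
67 = 9P
P* = 67/9 = 67/9

67/9


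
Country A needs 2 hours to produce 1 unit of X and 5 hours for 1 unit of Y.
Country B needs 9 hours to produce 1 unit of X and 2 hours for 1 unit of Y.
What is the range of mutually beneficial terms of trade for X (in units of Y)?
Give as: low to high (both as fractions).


Opportunity cost of X for Country A = hours_X / hours_Y = 2/5 = 2/5 units of Y
Opportunity cost of X for Country B = hours_X / hours_Y = 9/2 = 9/2 units of Y
Terms of trade must be between the two opportunity costs.
Range: 2/5 to 9/2

2/5 to 9/2


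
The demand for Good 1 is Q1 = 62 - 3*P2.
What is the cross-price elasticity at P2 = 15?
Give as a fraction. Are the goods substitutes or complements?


dQ1/dP2 = -3
At P2 = 15: Q1 = 62 - 3*15 = 17
Exy = (dQ1/dP2)(P2/Q1) = -3 * 15 / 17 = -45/17
Since Exy < 0, the goods are complements.

-45/17 (complements)


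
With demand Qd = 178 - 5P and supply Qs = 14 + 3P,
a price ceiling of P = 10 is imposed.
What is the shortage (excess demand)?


At P = 10:
Qd = 178 - 5*10 = 128
Qs = 14 + 3*10 = 44
Shortage = Qd - Qs = 128 - 44 = 84

84


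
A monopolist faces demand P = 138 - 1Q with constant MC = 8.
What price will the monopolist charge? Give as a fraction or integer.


MR = 138 - 2Q
Set MR = MC: 138 - 2Q = 8
Q* = 65
Substitute into demand:
P* = 138 - 1*65 = 73

73


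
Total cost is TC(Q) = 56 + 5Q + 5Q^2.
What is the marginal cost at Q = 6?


MC = dTC/dQ = 5 + 2*5*Q
At Q = 6:
MC = 5 + 10*6
MC = 5 + 60 = 65

65


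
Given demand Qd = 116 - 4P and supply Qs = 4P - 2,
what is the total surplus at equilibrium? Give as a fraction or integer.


Find equilibrium: 116 - 4P = 4P - 2
116 + 2 = 8P
P* = 118/8 = 59/4
Q* = 4*59/4 - 2 = 57
Inverse demand: P = 29 - Q/4, so P_max = 29
Inverse supply: P = 1/2 + Q/4, so P_min = 1/2
CS = (1/2) * 57 * (29 - 59/4) = 3249/8
PS = (1/2) * 57 * (59/4 - 1/2) = 3249/8
TS = CS + PS = 3249/8 + 3249/8 = 3249/4

3249/4


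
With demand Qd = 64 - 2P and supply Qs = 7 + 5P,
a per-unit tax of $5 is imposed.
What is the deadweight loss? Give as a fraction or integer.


Pre-tax equilibrium quantity: Q* = 334/7
Post-tax equilibrium quantity: Q_tax = 284/7
Reduction in quantity: Q* - Q_tax = 50/7
DWL = (1/2) * tax * (Q* - Q_tax)
DWL = (1/2) * 5 * 50/7 = 125/7

125/7


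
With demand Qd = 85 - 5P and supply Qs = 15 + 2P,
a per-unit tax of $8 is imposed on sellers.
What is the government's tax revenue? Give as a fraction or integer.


With tax on sellers, new supply: Qs' = 15 + 2(P - 8)
= 2P - 1
New equilibrium quantity:
Q_new = 165/7
Tax revenue = tax * Q_new = 8 * 165/7 = 1320/7

1320/7


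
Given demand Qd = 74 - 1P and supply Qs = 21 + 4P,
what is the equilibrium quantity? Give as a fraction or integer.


First find equilibrium price:
74 - 1P = 21 + 4P
P* = 53/5 = 53/5
Then substitute into demand:
Q* = 74 - 1 * 53/5 = 317/5

317/5


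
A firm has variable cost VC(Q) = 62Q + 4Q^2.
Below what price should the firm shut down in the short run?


AVC(Q) = VC(Q)/Q = 62 + 4Q
AVC is increasing in Q, so minimum AVC is at Q -> 0+.
Min AVC = 62
The firm should shut down if P < 62.

62


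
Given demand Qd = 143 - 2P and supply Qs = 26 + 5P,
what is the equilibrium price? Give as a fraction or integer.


At equilibrium, Qd = Qs.
143 - 2P = 26 + 5P
143 - 26 = 2P + 5P
117 = 7P
P* = 117/7 = 117/7

117/7


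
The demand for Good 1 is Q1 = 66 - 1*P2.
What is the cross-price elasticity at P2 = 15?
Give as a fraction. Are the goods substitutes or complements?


dQ1/dP2 = -1
At P2 = 15: Q1 = 66 - 1*15 = 51
Exy = (dQ1/dP2)(P2/Q1) = -1 * 15 / 51 = -5/17
Since Exy < 0, the goods are complements.

-5/17 (complements)


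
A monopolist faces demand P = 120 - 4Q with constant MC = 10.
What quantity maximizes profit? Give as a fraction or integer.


TR = P*Q = (120 - 4Q)Q = 120Q - 4Q^2
MR = dTR/dQ = 120 - 8Q
Set MR = MC:
120 - 8Q = 10
110 = 8Q
Q* = 110/8 = 55/4

55/4


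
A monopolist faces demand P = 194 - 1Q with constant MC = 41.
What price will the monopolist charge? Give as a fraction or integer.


MR = 194 - 2Q
Set MR = MC: 194 - 2Q = 41
Q* = 153/2
Substitute into demand:
P* = 194 - 1*153/2 = 235/2

235/2


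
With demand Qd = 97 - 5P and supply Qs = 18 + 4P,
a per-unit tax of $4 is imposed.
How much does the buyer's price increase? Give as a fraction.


With a per-unit tax, the buyer's price increase depends on relative slopes.
Supply slope: d = 4, Demand slope: b = 5
Buyer's price increase = d * tax / (b + d)
= 4 * 4 / (5 + 4)
= 16 / 9 = 16/9

16/9


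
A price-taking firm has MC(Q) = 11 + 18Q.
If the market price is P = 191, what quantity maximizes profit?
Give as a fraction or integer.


In perfect competition, profit is maximized where P = MC.
191 = 11 + 18Q
180 = 18Q
Q* = 180/18 = 10

10


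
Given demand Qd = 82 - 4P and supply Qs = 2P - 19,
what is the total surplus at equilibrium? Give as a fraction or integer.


Find equilibrium: 82 - 4P = 2P - 19
82 + 19 = 6P
P* = 101/6 = 101/6
Q* = 2*101/6 - 19 = 44/3
Inverse demand: P = 41/2 - Q/4, so P_max = 41/2
Inverse supply: P = 19/2 + Q/2, so P_min = 19/2
CS = (1/2) * 44/3 * (41/2 - 101/6) = 242/9
PS = (1/2) * 44/3 * (101/6 - 19/2) = 484/9
TS = CS + PS = 242/9 + 484/9 = 242/3

242/3


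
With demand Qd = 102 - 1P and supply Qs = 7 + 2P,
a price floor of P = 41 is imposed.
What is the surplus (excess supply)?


At P = 41:
Qd = 102 - 1*41 = 61
Qs = 7 + 2*41 = 89
Surplus = Qs - Qd = 89 - 61 = 28

28


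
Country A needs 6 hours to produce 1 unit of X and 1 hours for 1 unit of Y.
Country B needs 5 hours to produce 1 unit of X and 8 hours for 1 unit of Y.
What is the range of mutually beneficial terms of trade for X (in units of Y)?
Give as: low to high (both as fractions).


Opportunity cost of X for Country A = hours_X / hours_Y = 6/1 = 6 units of Y
Opportunity cost of X for Country B = hours_X / hours_Y = 5/8 = 5/8 units of Y
Terms of trade must be between the two opportunity costs.
Range: 5/8 to 6

5/8 to 6


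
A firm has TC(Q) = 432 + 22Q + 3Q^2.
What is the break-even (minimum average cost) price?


AC(Q) = 432/Q + 22 + 3Q
To minimize: dAC/dQ = -432/Q^2 + 3 = 0
Q^2 = 432/3 = 144
Q* = 12
Min AC = 432/12 + 22 + 3*12
Min AC = 36 + 22 + 36 = 94

94


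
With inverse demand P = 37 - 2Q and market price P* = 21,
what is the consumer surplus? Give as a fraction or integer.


Maximum willingness to pay (at Q=0): P_max = 37
Quantity demanded at P* = 21:
Q* = (37 - 21)/2 = 8
CS = (1/2) * Q* * (P_max - P*)
CS = (1/2) * 8 * (37 - 21)
CS = (1/2) * 8 * 16 = 64

64


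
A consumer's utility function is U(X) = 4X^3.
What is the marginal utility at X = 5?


MU = dU/dX = 4*3*X^(3-1)
MU = 12*X^2
At X = 5:
MU = 12 * 5^2
MU = 12 * 25 = 300

300


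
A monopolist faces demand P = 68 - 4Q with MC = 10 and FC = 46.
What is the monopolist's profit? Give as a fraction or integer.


MR = MC: 68 - 8Q = 10
Q* = 29/4
P* = 68 - 4*29/4 = 39
Profit = (P* - MC)*Q* - FC
= (39 - 10)*29/4 - 46
= 29*29/4 - 46
= 841/4 - 46 = 657/4

657/4


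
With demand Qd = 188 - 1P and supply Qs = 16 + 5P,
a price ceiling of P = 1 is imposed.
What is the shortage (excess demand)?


At P = 1:
Qd = 188 - 1*1 = 187
Qs = 16 + 5*1 = 21
Shortage = Qd - Qs = 187 - 21 = 166

166


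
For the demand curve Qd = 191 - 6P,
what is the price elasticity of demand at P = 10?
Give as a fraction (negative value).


dQ/dP = -6
At P = 10: Q = 191 - 6*10 = 131
E = (dQ/dP)(P/Q) = (-6)(10/131) = -60/131

-60/131


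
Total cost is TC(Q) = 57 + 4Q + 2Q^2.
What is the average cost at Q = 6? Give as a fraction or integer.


TC(6) = 57 + 4*6 + 2*6^2
TC(6) = 57 + 24 + 72 = 153
AC = TC/Q = 153/6 = 51/2

51/2


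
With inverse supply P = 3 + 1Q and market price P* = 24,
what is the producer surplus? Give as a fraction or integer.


Minimum supply price (at Q=0): P_min = 3
Quantity supplied at P* = 24:
Q* = (24 - 3)/1 = 21
PS = (1/2) * Q* * (P* - P_min)
PS = (1/2) * 21 * (24 - 3)
PS = (1/2) * 21 * 21 = 441/2

441/2


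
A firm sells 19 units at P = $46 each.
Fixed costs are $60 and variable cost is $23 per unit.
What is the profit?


Total Revenue = P * Q = 46 * 19 = $874
Total Cost = FC + VC*Q = 60 + 23*19 = $497
Profit = TR - TC = 874 - 497 = $377

$377


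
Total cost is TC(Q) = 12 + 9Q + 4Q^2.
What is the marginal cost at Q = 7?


MC = dTC/dQ = 9 + 2*4*Q
At Q = 7:
MC = 9 + 8*7
MC = 9 + 56 = 65

65


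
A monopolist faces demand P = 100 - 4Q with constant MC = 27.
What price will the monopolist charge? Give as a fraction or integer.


MR = 100 - 8Q
Set MR = MC: 100 - 8Q = 27
Q* = 73/8
Substitute into demand:
P* = 100 - 4*73/8 = 127/2

127/2


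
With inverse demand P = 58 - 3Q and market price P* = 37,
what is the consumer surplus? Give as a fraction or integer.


Maximum willingness to pay (at Q=0): P_max = 58
Quantity demanded at P* = 37:
Q* = (58 - 37)/3 = 7
CS = (1/2) * Q* * (P_max - P*)
CS = (1/2) * 7 * (58 - 37)
CS = (1/2) * 7 * 21 = 147/2

147/2


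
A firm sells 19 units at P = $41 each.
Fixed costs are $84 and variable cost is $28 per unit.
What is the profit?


Total Revenue = P * Q = 41 * 19 = $779
Total Cost = FC + VC*Q = 84 + 28*19 = $616
Profit = TR - TC = 779 - 616 = $163

$163


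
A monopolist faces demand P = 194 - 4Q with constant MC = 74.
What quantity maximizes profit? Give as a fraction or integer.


TR = P*Q = (194 - 4Q)Q = 194Q - 4Q^2
MR = dTR/dQ = 194 - 8Q
Set MR = MC:
194 - 8Q = 74
120 = 8Q
Q* = 120/8 = 15

15


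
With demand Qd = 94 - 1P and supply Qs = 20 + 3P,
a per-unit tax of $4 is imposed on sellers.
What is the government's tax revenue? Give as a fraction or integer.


With tax on sellers, new supply: Qs' = 20 + 3(P - 4)
= 8 + 3P
New equilibrium quantity:
Q_new = 145/2
Tax revenue = tax * Q_new = 4 * 145/2 = 290

290


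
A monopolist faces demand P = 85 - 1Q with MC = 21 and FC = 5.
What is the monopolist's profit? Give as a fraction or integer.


MR = MC: 85 - 2Q = 21
Q* = 32
P* = 85 - 1*32 = 53
Profit = (P* - MC)*Q* - FC
= (53 - 21)*32 - 5
= 32*32 - 5
= 1024 - 5 = 1019

1019


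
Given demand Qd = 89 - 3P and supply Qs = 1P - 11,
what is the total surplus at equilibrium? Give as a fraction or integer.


Find equilibrium: 89 - 3P = 1P - 11
89 + 11 = 4P
P* = 100/4 = 25
Q* = 1*25 - 11 = 14
Inverse demand: P = 89/3 - Q/3, so P_max = 89/3
Inverse supply: P = 11 + Q/1, so P_min = 11
CS = (1/2) * 14 * (89/3 - 25) = 98/3
PS = (1/2) * 14 * (25 - 11) = 98
TS = CS + PS = 98/3 + 98 = 392/3

392/3


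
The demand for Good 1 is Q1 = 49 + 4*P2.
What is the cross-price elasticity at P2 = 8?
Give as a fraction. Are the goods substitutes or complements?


dQ1/dP2 = 4
At P2 = 8: Q1 = 49 + 4*8 = 81
Exy = (dQ1/dP2)(P2/Q1) = 4 * 8 / 81 = 32/81
Since Exy > 0, the goods are substitutes.

32/81 (substitutes)


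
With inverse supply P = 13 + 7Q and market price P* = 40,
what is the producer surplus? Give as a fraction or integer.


Minimum supply price (at Q=0): P_min = 13
Quantity supplied at P* = 40:
Q* = (40 - 13)/7 = 27/7
PS = (1/2) * Q* * (P* - P_min)
PS = (1/2) * 27/7 * (40 - 13)
PS = (1/2) * 27/7 * 27 = 729/14

729/14


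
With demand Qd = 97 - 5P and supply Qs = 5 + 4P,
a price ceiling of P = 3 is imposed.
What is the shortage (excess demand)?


At P = 3:
Qd = 97 - 5*3 = 82
Qs = 5 + 4*3 = 17
Shortage = Qd - Qs = 82 - 17 = 65

65


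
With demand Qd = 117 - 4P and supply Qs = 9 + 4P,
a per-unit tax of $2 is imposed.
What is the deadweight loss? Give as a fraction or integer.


Pre-tax equilibrium quantity: Q* = 63
Post-tax equilibrium quantity: Q_tax = 59
Reduction in quantity: Q* - Q_tax = 4
DWL = (1/2) * tax * (Q* - Q_tax)
DWL = (1/2) * 2 * 4 = 4

4


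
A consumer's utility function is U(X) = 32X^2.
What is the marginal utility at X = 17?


MU = dU/dX = 32*2*X^(2-1)
MU = 64*X^1
At X = 17:
MU = 64 * 17^1
MU = 64 * 17 = 1088

1088


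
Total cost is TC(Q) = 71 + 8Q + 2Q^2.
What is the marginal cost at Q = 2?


MC = dTC/dQ = 8 + 2*2*Q
At Q = 2:
MC = 8 + 4*2
MC = 8 + 8 = 16

16


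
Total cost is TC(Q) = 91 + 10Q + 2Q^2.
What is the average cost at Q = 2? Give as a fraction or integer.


TC(2) = 91 + 10*2 + 2*2^2
TC(2) = 91 + 20 + 8 = 119
AC = TC/Q = 119/2 = 119/2

119/2


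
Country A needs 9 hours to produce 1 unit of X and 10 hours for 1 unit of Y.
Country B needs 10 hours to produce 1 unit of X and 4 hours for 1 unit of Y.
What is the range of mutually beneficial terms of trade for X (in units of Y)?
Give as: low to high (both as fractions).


Opportunity cost of X for Country A = hours_X / hours_Y = 9/10 = 9/10 units of Y
Opportunity cost of X for Country B = hours_X / hours_Y = 10/4 = 5/2 units of Y
Terms of trade must be between the two opportunity costs.
Range: 9/10 to 5/2

9/10 to 5/2


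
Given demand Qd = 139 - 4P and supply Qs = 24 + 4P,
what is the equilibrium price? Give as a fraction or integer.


At equilibrium, Qd = Qs.
139 - 4P = 24 + 4P
139 - 24 = 4P + 4P
115 = 8P
P* = 115/8 = 115/8

115/8


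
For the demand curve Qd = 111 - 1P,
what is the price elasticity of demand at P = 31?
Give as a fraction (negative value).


dQ/dP = -1
At P = 31: Q = 111 - 1*31 = 80
E = (dQ/dP)(P/Q) = (-1)(31/80) = -31/80

-31/80


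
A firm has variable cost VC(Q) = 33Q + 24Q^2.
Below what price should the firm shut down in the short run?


AVC(Q) = VC(Q)/Q = 33 + 24Q
AVC is increasing in Q, so minimum AVC is at Q -> 0+.
Min AVC = 33
The firm should shut down if P < 33.

33


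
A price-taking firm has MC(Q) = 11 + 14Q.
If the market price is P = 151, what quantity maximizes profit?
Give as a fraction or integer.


In perfect competition, profit is maximized where P = MC.
151 = 11 + 14Q
140 = 14Q
Q* = 140/14 = 10

10


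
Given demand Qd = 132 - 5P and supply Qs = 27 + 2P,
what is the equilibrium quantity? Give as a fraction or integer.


First find equilibrium price:
132 - 5P = 27 + 2P
P* = 105/7 = 15
Then substitute into demand:
Q* = 132 - 5 * 15 = 57

57


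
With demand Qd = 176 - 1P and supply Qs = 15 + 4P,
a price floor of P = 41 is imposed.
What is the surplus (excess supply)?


At P = 41:
Qd = 176 - 1*41 = 135
Qs = 15 + 4*41 = 179
Surplus = Qs - Qd = 179 - 135 = 44

44


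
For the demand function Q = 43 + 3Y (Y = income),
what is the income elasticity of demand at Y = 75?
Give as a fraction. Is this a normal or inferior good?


dQ/dY = 3
At Y = 75: Q = 43 + 3*75 = 268
Ey = (dQ/dY)(Y/Q) = 3 * 75 / 268 = 225/268
Since Ey > 0, this is a normal good.

225/268 (normal good)


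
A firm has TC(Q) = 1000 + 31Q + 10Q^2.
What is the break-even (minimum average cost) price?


AC(Q) = 1000/Q + 31 + 10Q
To minimize: dAC/dQ = -1000/Q^2 + 10 = 0
Q^2 = 1000/10 = 100
Q* = 10
Min AC = 1000/10 + 31 + 10*10
Min AC = 100 + 31 + 100 = 231

231


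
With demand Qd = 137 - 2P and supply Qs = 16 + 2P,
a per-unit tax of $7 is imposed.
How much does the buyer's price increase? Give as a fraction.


With a per-unit tax, the buyer's price increase depends on relative slopes.
Supply slope: d = 2, Demand slope: b = 2
Buyer's price increase = d * tax / (b + d)
= 2 * 7 / (2 + 2)
= 14 / 4 = 7/2

7/2


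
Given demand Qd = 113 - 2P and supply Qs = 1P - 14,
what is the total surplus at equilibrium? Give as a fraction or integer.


Find equilibrium: 113 - 2P = 1P - 14
113 + 14 = 3P
P* = 127/3 = 127/3
Q* = 1*127/3 - 14 = 85/3
Inverse demand: P = 113/2 - Q/2, so P_max = 113/2
Inverse supply: P = 14 + Q/1, so P_min = 14
CS = (1/2) * 85/3 * (113/2 - 127/3) = 7225/36
PS = (1/2) * 85/3 * (127/3 - 14) = 7225/18
TS = CS + PS = 7225/36 + 7225/18 = 7225/12

7225/12


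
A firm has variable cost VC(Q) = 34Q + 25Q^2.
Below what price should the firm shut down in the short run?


AVC(Q) = VC(Q)/Q = 34 + 25Q
AVC is increasing in Q, so minimum AVC is at Q -> 0+.
Min AVC = 34
The firm should shut down if P < 34.

34


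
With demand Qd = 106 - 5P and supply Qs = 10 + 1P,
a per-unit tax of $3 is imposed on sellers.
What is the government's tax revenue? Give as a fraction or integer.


With tax on sellers, new supply: Qs' = 10 + 1(P - 3)
= 7 + 1P
New equilibrium quantity:
Q_new = 47/2
Tax revenue = tax * Q_new = 3 * 47/2 = 141/2

141/2


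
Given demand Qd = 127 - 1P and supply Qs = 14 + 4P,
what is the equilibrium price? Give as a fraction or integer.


At equilibrium, Qd = Qs.
127 - 1P = 14 + 4P
127 - 14 = 1P + 4P
113 = 5P
P* = 113/5 = 113/5

113/5


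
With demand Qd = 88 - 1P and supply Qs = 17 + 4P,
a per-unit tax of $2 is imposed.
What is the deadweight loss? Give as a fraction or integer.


Pre-tax equilibrium quantity: Q* = 369/5
Post-tax equilibrium quantity: Q_tax = 361/5
Reduction in quantity: Q* - Q_tax = 8/5
DWL = (1/2) * tax * (Q* - Q_tax)
DWL = (1/2) * 2 * 8/5 = 8/5

8/5


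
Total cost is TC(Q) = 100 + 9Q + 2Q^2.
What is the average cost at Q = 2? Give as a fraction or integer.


TC(2) = 100 + 9*2 + 2*2^2
TC(2) = 100 + 18 + 8 = 126
AC = TC/Q = 126/2 = 63

63


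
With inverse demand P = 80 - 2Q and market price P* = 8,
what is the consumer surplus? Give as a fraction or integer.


Maximum willingness to pay (at Q=0): P_max = 80
Quantity demanded at P* = 8:
Q* = (80 - 8)/2 = 36
CS = (1/2) * Q* * (P_max - P*)
CS = (1/2) * 36 * (80 - 8)
CS = (1/2) * 36 * 72 = 1296

1296


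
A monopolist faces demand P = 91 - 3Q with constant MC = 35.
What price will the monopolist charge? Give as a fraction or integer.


MR = 91 - 6Q
Set MR = MC: 91 - 6Q = 35
Q* = 28/3
Substitute into demand:
P* = 91 - 3*28/3 = 63

63


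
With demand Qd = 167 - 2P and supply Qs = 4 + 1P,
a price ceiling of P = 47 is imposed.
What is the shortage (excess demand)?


At P = 47:
Qd = 167 - 2*47 = 73
Qs = 4 + 1*47 = 51
Shortage = Qd - Qs = 73 - 51 = 22

22


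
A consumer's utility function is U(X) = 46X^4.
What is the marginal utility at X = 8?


MU = dU/dX = 46*4*X^(4-1)
MU = 184*X^3
At X = 8:
MU = 184 * 8^3
MU = 184 * 512 = 94208

94208


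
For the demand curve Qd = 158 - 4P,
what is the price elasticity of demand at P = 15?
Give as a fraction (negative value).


dQ/dP = -4
At P = 15: Q = 158 - 4*15 = 98
E = (dQ/dP)(P/Q) = (-4)(15/98) = -30/49

-30/49


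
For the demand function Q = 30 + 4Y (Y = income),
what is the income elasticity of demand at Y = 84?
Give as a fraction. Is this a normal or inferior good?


dQ/dY = 4
At Y = 84: Q = 30 + 4*84 = 366
Ey = (dQ/dY)(Y/Q) = 4 * 84 / 366 = 56/61
Since Ey > 0, this is a normal good.

56/61 (normal good)


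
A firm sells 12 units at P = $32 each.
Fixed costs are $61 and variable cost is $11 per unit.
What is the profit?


Total Revenue = P * Q = 32 * 12 = $384
Total Cost = FC + VC*Q = 61 + 11*12 = $193
Profit = TR - TC = 384 - 193 = $191

$191


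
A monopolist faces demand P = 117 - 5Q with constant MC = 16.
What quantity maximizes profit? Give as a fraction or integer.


TR = P*Q = (117 - 5Q)Q = 117Q - 5Q^2
MR = dTR/dQ = 117 - 10Q
Set MR = MC:
117 - 10Q = 16
101 = 10Q
Q* = 101/10 = 101/10

101/10


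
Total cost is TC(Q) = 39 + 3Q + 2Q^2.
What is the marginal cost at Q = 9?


MC = dTC/dQ = 3 + 2*2*Q
At Q = 9:
MC = 3 + 4*9
MC = 3 + 36 = 39

39


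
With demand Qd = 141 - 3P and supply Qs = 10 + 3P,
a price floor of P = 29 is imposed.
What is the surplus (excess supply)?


At P = 29:
Qd = 141 - 3*29 = 54
Qs = 10 + 3*29 = 97
Surplus = Qs - Qd = 97 - 54 = 43

43


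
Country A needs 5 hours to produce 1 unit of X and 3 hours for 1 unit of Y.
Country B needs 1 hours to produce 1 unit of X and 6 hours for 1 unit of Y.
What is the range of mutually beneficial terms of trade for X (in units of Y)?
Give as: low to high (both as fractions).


Opportunity cost of X for Country A = hours_X / hours_Y = 5/3 = 5/3 units of Y
Opportunity cost of X for Country B = hours_X / hours_Y = 1/6 = 1/6 units of Y
Terms of trade must be between the two opportunity costs.
Range: 1/6 to 5/3

1/6 to 5/3


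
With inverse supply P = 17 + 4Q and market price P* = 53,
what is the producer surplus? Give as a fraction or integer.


Minimum supply price (at Q=0): P_min = 17
Quantity supplied at P* = 53:
Q* = (53 - 17)/4 = 9
PS = (1/2) * Q* * (P* - P_min)
PS = (1/2) * 9 * (53 - 17)
PS = (1/2) * 9 * 36 = 162

162


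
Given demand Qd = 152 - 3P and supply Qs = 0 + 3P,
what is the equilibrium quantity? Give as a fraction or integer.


First find equilibrium price:
152 - 3P = 0 + 3P
P* = 152/6 = 76/3
Then substitute into demand:
Q* = 152 - 3 * 76/3 = 76

76


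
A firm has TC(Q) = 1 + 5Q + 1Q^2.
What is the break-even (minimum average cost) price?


AC(Q) = 1/Q + 5 + 1Q
To minimize: dAC/dQ = -1/Q^2 + 1 = 0
Q^2 = 1/1 = 1
Q* = 1
Min AC = 1/1 + 5 + 1*1
Min AC = 1 + 5 + 1 = 7

7


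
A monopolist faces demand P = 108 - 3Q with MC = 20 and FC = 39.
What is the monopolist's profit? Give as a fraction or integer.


MR = MC: 108 - 6Q = 20
Q* = 44/3
P* = 108 - 3*44/3 = 64
Profit = (P* - MC)*Q* - FC
= (64 - 20)*44/3 - 39
= 44*44/3 - 39
= 1936/3 - 39 = 1819/3

1819/3


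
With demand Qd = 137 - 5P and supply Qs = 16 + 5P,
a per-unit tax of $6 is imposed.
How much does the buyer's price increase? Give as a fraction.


With a per-unit tax, the buyer's price increase depends on relative slopes.
Supply slope: d = 5, Demand slope: b = 5
Buyer's price increase = d * tax / (b + d)
= 5 * 6 / (5 + 5)
= 30 / 10 = 3

3


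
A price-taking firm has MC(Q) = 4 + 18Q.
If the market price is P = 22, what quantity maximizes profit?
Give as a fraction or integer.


In perfect competition, profit is maximized where P = MC.
22 = 4 + 18Q
18 = 18Q
Q* = 18/18 = 1

1


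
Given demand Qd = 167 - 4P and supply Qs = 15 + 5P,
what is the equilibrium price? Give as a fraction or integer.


At equilibrium, Qd = Qs.
167 - 4P = 15 + 5P
167 - 15 = 4P + 5P
152 = 9P
P* = 152/9 = 152/9

152/9


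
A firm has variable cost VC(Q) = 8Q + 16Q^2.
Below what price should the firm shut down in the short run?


AVC(Q) = VC(Q)/Q = 8 + 16Q
AVC is increasing in Q, so minimum AVC is at Q -> 0+.
Min AVC = 8
The firm should shut down if P < 8.

8


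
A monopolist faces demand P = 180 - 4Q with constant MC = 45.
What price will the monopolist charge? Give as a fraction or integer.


MR = 180 - 8Q
Set MR = MC: 180 - 8Q = 45
Q* = 135/8
Substitute into demand:
P* = 180 - 4*135/8 = 225/2

225/2


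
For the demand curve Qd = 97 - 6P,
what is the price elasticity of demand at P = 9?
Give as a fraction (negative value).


dQ/dP = -6
At P = 9: Q = 97 - 6*9 = 43
E = (dQ/dP)(P/Q) = (-6)(9/43) = -54/43

-54/43


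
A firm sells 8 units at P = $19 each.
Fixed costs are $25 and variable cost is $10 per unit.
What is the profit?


Total Revenue = P * Q = 19 * 8 = $152
Total Cost = FC + VC*Q = 25 + 10*8 = $105
Profit = TR - TC = 152 - 105 = $47

$47


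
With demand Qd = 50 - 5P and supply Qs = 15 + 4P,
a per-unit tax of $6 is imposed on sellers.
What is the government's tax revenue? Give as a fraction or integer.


With tax on sellers, new supply: Qs' = 15 + 4(P - 6)
= 4P - 9
New equilibrium quantity:
Q_new = 155/9
Tax revenue = tax * Q_new = 6 * 155/9 = 310/3

310/3


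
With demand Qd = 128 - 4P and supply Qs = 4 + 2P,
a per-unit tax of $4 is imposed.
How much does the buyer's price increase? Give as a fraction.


With a per-unit tax, the buyer's price increase depends on relative slopes.
Supply slope: d = 2, Demand slope: b = 4
Buyer's price increase = d * tax / (b + d)
= 2 * 4 / (4 + 2)
= 8 / 6 = 4/3

4/3


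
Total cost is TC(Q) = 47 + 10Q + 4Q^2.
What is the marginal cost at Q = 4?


MC = dTC/dQ = 10 + 2*4*Q
At Q = 4:
MC = 10 + 8*4
MC = 10 + 32 = 42

42


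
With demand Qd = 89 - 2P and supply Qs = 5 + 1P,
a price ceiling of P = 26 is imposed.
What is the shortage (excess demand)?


At P = 26:
Qd = 89 - 2*26 = 37
Qs = 5 + 1*26 = 31
Shortage = Qd - Qs = 37 - 31 = 6

6


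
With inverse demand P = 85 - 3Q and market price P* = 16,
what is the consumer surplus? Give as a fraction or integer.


Maximum willingness to pay (at Q=0): P_max = 85
Quantity demanded at P* = 16:
Q* = (85 - 16)/3 = 23
CS = (1/2) * Q* * (P_max - P*)
CS = (1/2) * 23 * (85 - 16)
CS = (1/2) * 23 * 69 = 1587/2

1587/2


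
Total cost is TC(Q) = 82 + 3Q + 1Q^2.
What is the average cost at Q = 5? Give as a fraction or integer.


TC(5) = 82 + 3*5 + 1*5^2
TC(5) = 82 + 15 + 25 = 122
AC = TC/Q = 122/5 = 122/5

122/5


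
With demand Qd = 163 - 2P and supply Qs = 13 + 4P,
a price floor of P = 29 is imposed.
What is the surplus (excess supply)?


At P = 29:
Qd = 163 - 2*29 = 105
Qs = 13 + 4*29 = 129
Surplus = Qs - Qd = 129 - 105 = 24

24


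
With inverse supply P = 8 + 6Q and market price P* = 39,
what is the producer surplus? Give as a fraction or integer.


Minimum supply price (at Q=0): P_min = 8
Quantity supplied at P* = 39:
Q* = (39 - 8)/6 = 31/6
PS = (1/2) * Q* * (P* - P_min)
PS = (1/2) * 31/6 * (39 - 8)
PS = (1/2) * 31/6 * 31 = 961/12

961/12


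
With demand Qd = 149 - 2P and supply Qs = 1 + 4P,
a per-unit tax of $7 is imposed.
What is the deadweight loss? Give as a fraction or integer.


Pre-tax equilibrium quantity: Q* = 299/3
Post-tax equilibrium quantity: Q_tax = 271/3
Reduction in quantity: Q* - Q_tax = 28/3
DWL = (1/2) * tax * (Q* - Q_tax)
DWL = (1/2) * 7 * 28/3 = 98/3

98/3


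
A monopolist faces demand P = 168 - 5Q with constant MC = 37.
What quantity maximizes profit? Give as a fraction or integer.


TR = P*Q = (168 - 5Q)Q = 168Q - 5Q^2
MR = dTR/dQ = 168 - 10Q
Set MR = MC:
168 - 10Q = 37
131 = 10Q
Q* = 131/10 = 131/10

131/10


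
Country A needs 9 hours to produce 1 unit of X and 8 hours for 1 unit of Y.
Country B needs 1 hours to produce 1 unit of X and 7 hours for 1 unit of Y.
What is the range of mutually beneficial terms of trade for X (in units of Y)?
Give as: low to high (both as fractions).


Opportunity cost of X for Country A = hours_X / hours_Y = 9/8 = 9/8 units of Y
Opportunity cost of X for Country B = hours_X / hours_Y = 1/7 = 1/7 units of Y
Terms of trade must be between the two opportunity costs.
Range: 1/7 to 9/8

1/7 to 9/8


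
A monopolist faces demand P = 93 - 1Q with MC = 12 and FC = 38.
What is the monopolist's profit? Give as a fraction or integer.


MR = MC: 93 - 2Q = 12
Q* = 81/2
P* = 93 - 1*81/2 = 105/2
Profit = (P* - MC)*Q* - FC
= (105/2 - 12)*81/2 - 38
= 81/2*81/2 - 38
= 6561/4 - 38 = 6409/4

6409/4


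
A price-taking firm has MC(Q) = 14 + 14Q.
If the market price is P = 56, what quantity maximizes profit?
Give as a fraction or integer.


In perfect competition, profit is maximized where P = MC.
56 = 14 + 14Q
42 = 14Q
Q* = 42/14 = 3

3


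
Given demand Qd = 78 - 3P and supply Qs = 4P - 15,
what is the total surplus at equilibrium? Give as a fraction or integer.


Find equilibrium: 78 - 3P = 4P - 15
78 + 15 = 7P
P* = 93/7 = 93/7
Q* = 4*93/7 - 15 = 267/7
Inverse demand: P = 26 - Q/3, so P_max = 26
Inverse supply: P = 15/4 + Q/4, so P_min = 15/4
CS = (1/2) * 267/7 * (26 - 93/7) = 23763/98
PS = (1/2) * 267/7 * (93/7 - 15/4) = 71289/392
TS = CS + PS = 23763/98 + 71289/392 = 23763/56

23763/56


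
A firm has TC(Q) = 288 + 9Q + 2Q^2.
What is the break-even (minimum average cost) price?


AC(Q) = 288/Q + 9 + 2Q
To minimize: dAC/dQ = -288/Q^2 + 2 = 0
Q^2 = 288/2 = 144
Q* = 12
Min AC = 288/12 + 9 + 2*12
Min AC = 24 + 9 + 24 = 57

57


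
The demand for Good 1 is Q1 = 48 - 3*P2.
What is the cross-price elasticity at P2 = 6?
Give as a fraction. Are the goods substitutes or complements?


dQ1/dP2 = -3
At P2 = 6: Q1 = 48 - 3*6 = 30
Exy = (dQ1/dP2)(P2/Q1) = -3 * 6 / 30 = -3/5
Since Exy < 0, the goods are complements.

-3/5 (complements)


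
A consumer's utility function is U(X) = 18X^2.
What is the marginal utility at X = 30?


MU = dU/dX = 18*2*X^(2-1)
MU = 36*X^1
At X = 30:
MU = 36 * 30^1
MU = 36 * 30 = 1080

1080


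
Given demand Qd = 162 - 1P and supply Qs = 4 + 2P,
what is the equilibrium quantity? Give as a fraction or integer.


First find equilibrium price:
162 - 1P = 4 + 2P
P* = 158/3 = 158/3
Then substitute into demand:
Q* = 162 - 1 * 158/3 = 328/3

328/3


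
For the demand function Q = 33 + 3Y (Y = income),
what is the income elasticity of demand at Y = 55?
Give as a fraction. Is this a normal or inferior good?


dQ/dY = 3
At Y = 55: Q = 33 + 3*55 = 198
Ey = (dQ/dY)(Y/Q) = 3 * 55 / 198 = 5/6
Since Ey > 0, this is a normal good.

5/6 (normal good)


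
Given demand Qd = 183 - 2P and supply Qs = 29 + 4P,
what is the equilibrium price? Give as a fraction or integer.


At equilibrium, Qd = Qs.
183 - 2P = 29 + 4P
183 - 29 = 2P + 4P
154 = 6P
P* = 154/6 = 77/3

77/3


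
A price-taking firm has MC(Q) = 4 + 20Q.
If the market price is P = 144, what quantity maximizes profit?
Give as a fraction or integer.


In perfect competition, profit is maximized where P = MC.
144 = 4 + 20Q
140 = 20Q
Q* = 140/20 = 7

7
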